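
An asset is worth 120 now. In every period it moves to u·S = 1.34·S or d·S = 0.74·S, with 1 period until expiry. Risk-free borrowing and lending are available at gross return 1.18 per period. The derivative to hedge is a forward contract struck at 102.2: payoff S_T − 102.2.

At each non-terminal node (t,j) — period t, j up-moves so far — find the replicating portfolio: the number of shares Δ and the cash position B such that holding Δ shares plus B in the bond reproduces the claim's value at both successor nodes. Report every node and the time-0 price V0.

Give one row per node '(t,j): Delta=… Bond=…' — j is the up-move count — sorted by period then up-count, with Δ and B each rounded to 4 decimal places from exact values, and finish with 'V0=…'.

(0,0): Delta=1.0000 Bond=-86.6102
V0=33.3898

Risk-neutral probability p* = (R−d)/(u−d) = (1.18−0.74)/(1.34−0.74) = 0.7333.
At expiry t=1: V(1,0)=-13.4000, V(1,1)=58.6000
  t=0,j=0: stock 120.0000 → up 160.8000 (V=58.6000), down 88.8000 (V=-13.4000). Price 33.3898; hedge Δ=1.0000, bond B=-86.6102.
Root portfolio cost Δ·120+B reproduces V0=33.3898.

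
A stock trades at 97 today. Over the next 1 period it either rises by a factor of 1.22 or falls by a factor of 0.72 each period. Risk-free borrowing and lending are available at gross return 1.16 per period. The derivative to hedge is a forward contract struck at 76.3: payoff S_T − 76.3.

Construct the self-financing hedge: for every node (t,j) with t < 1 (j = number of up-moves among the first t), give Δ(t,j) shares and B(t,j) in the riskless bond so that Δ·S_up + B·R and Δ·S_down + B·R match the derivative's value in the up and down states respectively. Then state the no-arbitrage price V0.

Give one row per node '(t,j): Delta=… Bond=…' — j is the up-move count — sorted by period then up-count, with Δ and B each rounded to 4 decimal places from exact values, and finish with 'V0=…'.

Under the risk-neutral measure, an up-move has probability p* = (R−d)/(u−d) = 0.8800 and values discount at R = 1.16.
Terminal values V(1,·): V(1,0)=-6.4600, V(1,1)=42.0400
(0,0): S=97.0000. Δ = (V_up−V_dn)/(S_up−S_dn) = (42.0400−-6.4600)/(118.3400−69.8400) = 1.0000. V = [p*·42.0400 + (1−p*)·-6.4600]/1.16 = 31.2241. B = V − Δ·S = -65.7759.
Self-financing check: at every node Δ·S+B equals the discounted successor values.

(0,0): Delta=1.0000 Bond=-65.7759
V0=31.2241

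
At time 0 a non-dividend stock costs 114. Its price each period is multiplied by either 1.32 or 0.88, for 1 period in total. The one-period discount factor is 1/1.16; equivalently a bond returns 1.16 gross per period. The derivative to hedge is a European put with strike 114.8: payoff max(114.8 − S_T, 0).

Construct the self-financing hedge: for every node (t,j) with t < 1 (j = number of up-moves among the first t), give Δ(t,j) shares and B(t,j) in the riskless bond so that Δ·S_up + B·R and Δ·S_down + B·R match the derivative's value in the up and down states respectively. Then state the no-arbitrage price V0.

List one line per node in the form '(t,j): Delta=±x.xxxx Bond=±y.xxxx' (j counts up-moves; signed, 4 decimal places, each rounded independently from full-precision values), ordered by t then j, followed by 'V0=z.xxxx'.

No-arbitrage ⇒ martingale measure with p* = (R−d)/(u−d) = 0.6364.
Terminal values V(1,·): V(1,0)=14.4800, V(1,1)=0.0000
  t=0,j=0: stock 114.0000 → up 150.4800 (V=0.0000), down 100.3200 (V=14.4800). Price 4.5392; hedge Δ=-0.2887, bond B=37.4483.
Check: Δ(0,0)·S0 + B(0,0) = 4.5392 = V0.

(0,0): Delta=-0.2887 Bond=37.4483
V0=4.5392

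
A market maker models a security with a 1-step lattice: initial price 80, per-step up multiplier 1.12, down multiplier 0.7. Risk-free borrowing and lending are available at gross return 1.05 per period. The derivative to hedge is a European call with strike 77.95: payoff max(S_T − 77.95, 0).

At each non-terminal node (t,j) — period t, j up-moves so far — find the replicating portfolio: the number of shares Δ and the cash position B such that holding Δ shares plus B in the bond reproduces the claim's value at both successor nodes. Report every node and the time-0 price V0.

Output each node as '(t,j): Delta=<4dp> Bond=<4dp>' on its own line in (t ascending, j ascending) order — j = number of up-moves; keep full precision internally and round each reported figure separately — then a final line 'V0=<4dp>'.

Risk-neutral probability p* = (R−d)/(u−d) = (1.05−0.7)/(1.12−0.7) = 0.8333.
Payoff layer (t=1): V(1,0)=0.0000, V(1,1)=11.6500
  t=0,j=0: stock 80.0000 → up 89.6000 (V=11.6500), down 56.0000 (V=0.0000). Price 9.2460; hedge Δ=0.3467, bond B=-18.4921.
Check: Δ(0,0)·S0 + B(0,0) = 9.2460 = V0.

(0,0): Delta=0.3467 Bond=-18.4921
V0=9.2460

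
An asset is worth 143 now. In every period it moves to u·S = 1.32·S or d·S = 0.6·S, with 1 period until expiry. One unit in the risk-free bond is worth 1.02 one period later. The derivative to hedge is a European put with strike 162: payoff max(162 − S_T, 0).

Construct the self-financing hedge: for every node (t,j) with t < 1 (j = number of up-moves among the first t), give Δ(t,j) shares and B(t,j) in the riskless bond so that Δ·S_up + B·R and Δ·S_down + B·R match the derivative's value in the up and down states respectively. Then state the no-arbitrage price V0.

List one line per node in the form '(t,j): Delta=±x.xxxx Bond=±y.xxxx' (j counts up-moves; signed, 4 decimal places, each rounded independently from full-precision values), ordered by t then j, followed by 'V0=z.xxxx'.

(0,0): Delta=-0.7401 Bond=136.9608
V0=31.1275

Risk-neutral probability p* = (R−d)/(u−d) = (1.02−0.6)/(1.32−0.6) = 0.5833.
Payoff layer (t=1): V(1,0)=76.2000, V(1,1)=0.0000
  t=0,j=0: stock 143.0000 → up 188.7600 (V=0.0000), down 85.8000 (V=76.2000). Price 31.1275; hedge Δ=-0.7401, bond B=136.9608.
Each (Δ,B) replicates both successor values, so the strategy is self-financing and V0 is arbitrage-free.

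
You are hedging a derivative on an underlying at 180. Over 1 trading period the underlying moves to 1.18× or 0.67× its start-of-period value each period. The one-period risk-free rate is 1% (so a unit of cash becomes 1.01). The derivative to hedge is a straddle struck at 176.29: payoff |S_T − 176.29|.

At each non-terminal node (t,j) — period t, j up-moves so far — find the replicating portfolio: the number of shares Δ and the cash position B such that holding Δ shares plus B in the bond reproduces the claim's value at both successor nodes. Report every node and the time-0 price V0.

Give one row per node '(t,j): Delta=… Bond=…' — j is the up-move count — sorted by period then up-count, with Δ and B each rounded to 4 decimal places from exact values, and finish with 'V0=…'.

(0,0): Delta=-0.2133 Bond=80.6067
V0=42.2145

The replicating-portfolio and risk-neutral prices coincide; use p* = (1.01−0.67)/(1.18−0.67) = 0.6667 for the latter.
Payoff layer (t=1): V(1,0)=55.6900, V(1,1)=36.1100
(0,0): S=180.0000. Δ = (V_up−V_dn)/(S_up−S_dn) = (36.1100−55.6900)/(212.4000−120.6000) = -0.2133. V = [p*·36.1100 + (1−p*)·55.6900]/1.01 = 42.2145. B = V − Δ·S = 80.6067.
Check: Δ(0,0)·S0 + B(0,0) = 42.2145 = V0.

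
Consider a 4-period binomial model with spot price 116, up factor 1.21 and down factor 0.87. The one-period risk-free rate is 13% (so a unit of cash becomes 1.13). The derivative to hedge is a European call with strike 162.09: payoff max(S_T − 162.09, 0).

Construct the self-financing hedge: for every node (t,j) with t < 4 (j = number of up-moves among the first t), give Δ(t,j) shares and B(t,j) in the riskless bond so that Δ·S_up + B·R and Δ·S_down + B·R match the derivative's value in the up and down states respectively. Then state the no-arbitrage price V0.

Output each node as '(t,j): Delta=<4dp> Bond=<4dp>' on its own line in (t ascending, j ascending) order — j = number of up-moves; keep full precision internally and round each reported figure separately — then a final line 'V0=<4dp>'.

(0,0): Delta=0.6701 Bond=-55.2713
(1,0): Delta=0.2228 Bond=-17.3143
(1,1): Delta=0.7691 Bond=-76.3465
(2,0): Delta=0.0000 Bond=0.0000
(2,1): Delta=0.2721 Bond=-25.5852
(2,2): Delta=0.8790 Bond=-104.9443
(3,0): Delta=0.0000 Bond=0.0000
(3,1): Delta=0.0000 Bond=0.0000
(3,2): Delta=0.3323 Bond=-37.8070
(3,3): Delta=1.0000 Bond=-143.4425
V0=22.4654

Risk-neutral probability p* = (R−d)/(u−d) = (1.13−0.87)/(1.21−0.87) = 0.7647.
Terminal payoffs: V(4,0)=0.0000, V(4,1)=0.0000, V(4,2)=0.0000, V(4,3)=16.6959, V(4,4)=86.5663
  t=3,j=0: stock 76.3863 → up 92.4275 (V=0.0000), down 66.4561 (V=0.0000). Price 0.0000; hedge Δ=0.0000, bond B=0.0000.
  t=3,j=1: stock 106.2385 → up 128.5486 (V=0.0000), down 92.4275 (V=0.0000). Price 0.0000; hedge Δ=0.0000, bond B=0.0000.
  t=3,j=2: stock 147.7570 → up 178.7859 (V=16.6959), down 128.5486 (V=0.0000). Price 11.2987; hedge Δ=0.3323, bond B=-37.8070.
  t=3,j=3: stock 205.5011 → up 248.6563 (V=86.5663), down 178.7859 (V=16.6959). Price 62.0586; hedge Δ=1.0000, bond B=-143.4425.
  t=2,j=0: stock 87.8004 → up 106.2385 (V=0.0000), down 76.3863 (V=0.0000). Price 0.0000; hedge Δ=0.0000, bond B=0.0000.
  t=2,j=1: stock 122.1132 → up 147.7570 (V=11.2987), down 106.2385 (V=0.0000). Price 7.6461; hedge Δ=0.2721, bond B=-25.5852.
  t=2,j=2: stock 169.8356 → up 205.5011 (V=62.0586), down 147.7570 (V=11.2987). Price 44.3496; hedge Δ=0.8790, bond B=-104.9443.
  t=1,j=0: stock 100.9200 → up 122.1132 (V=7.6461), down 87.8004 (V=0.0000). Price 5.1744; hedge Δ=0.2228, bond B=-17.3143.
  t=1,j=1: stock 140.3600 → up 169.8356 (V=44.3496), down 122.1132 (V=7.6461). Price 31.6049; hedge Δ=0.7691, bond B=-76.3465.
  t=0,j=0: stock 116.0000 → up 140.3600 (V=31.6049), down 100.9200 (V=5.1744). Price 22.4654; hedge Δ=0.6701, bond B=-55.2713.
Self-financing check: at every node Δ·S+B equals the discounted successor values.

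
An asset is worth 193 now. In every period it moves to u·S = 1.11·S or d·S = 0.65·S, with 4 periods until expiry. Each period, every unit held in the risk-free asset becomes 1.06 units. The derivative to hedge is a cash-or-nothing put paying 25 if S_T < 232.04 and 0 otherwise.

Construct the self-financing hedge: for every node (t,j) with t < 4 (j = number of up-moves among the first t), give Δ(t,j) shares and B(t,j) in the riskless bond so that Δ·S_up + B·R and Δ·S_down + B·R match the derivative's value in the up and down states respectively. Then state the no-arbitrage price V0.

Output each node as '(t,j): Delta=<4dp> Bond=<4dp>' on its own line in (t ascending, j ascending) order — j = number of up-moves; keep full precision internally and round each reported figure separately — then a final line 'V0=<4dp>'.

(0,0): Delta=-0.1674 Bond=39.6153
(1,0): Delta=0.0000 Bond=20.9905
(1,1): Delta=-0.1794 Bond=44.5534
(2,0): Delta=0.0000 Bond=22.2499
(2,1): Delta=0.0000 Bond=22.2499
(2,2): Delta=-0.1922 Bond=50.2726
(3,0): Delta=0.0000 Bond=23.5849
(3,1): Delta=0.0000 Bond=23.5849
(3,2): Delta=0.0000 Bond=23.5849
(3,3): Delta=-0.2059 Bond=56.9114
V0=7.3049

Risk-neutral probability p* = (R−d)/(u−d) = (1.06−0.65)/(1.11−0.65) = 0.8913.
Terminal payoffs: V(4,0)=25.0000, V(4,1)=25.0000, V(4,2)=25.0000, V(4,3)=25.0000, V(4,4)=0.0000
(3,0): S=53.0026. Δ = (V_up−V_dn)/(S_up−S_dn) = (25.0000−25.0000)/(58.8329−34.4517) = 0.0000. V = [p*·25.0000 + (1−p*)·25.0000]/1.06 = 23.5849. B = V − Δ·S = 23.5849.
(3,1): S=90.5122. Δ = (V_up−V_dn)/(S_up−S_dn) = (25.0000−25.0000)/(100.4685−58.8329) = 0.0000. V = [p*·25.0000 + (1−p*)·25.0000]/1.06 = 23.5849. B = V − Δ·S = 23.5849.
(3,2): S=154.5669. Δ = (V_up−V_dn)/(S_up−S_dn) = (25.0000−25.0000)/(171.5693−100.4685) = 0.0000. V = [p*·25.0000 + (1−p*)·25.0000]/1.06 = 23.5849. B = V − Δ·S = 23.5849.
(3,3): S=263.9528. Δ = (V_up−V_dn)/(S_up−S_dn) = (0.0000−25.0000)/(292.9876−171.5693) = -0.2059. V = [p*·0.0000 + (1−p*)·25.0000]/1.06 = 2.5636. B = V − Δ·S = 56.9114.
(2,0): S=81.5425. Δ = (V_up−V_dn)/(S_up−S_dn) = (23.5849−23.5849)/(90.5122−53.0026) = 0.0000. V = [p*·23.5849 + (1−p*)·23.5849]/1.06 = 22.2499. B = V − Δ·S = 22.2499.
(2,1): S=139.2495. Δ = (V_up−V_dn)/(S_up−S_dn) = (23.5849−23.5849)/(154.5669−90.5122) = 0.0000. V = [p*·23.5849 + (1−p*)·23.5849]/1.06 = 22.2499. B = V − Δ·S = 22.2499.
(2,2): S=237.7953. Δ = (V_up−V_dn)/(S_up−S_dn) = (2.5636−23.5849)/(263.9528−154.5669) = -0.1922. V = [p*·2.5636 + (1−p*)·23.5849]/1.06 = 4.5741. B = V − Δ·S = 50.2726.
(1,0): S=125.4500. Δ = (V_up−V_dn)/(S_up−S_dn) = (22.2499−22.2499)/(139.2495−81.5425) = 0.0000. V = [p*·22.2499 + (1−p*)·22.2499]/1.06 = 20.9905. B = V − Δ·S = 20.9905.
(1,1): S=214.2300. Δ = (V_up−V_dn)/(S_up−S_dn) = (4.5741−22.2499)/(237.7953−139.2495) = -0.1794. V = [p*·4.5741 + (1−p*)·22.2499]/1.06 = 6.1277. B = V − Δ·S = 44.5534.
(0,0): S=193.0000. Δ = (V_up−V_dn)/(S_up−S_dn) = (6.1277−20.9905)/(214.2300−125.4500) = -0.1674. V = [p*·6.1277 + (1−p*)·20.9905]/1.06 = 7.3049. B = V − Δ·S = 39.6153.
The time-0 hedge costs 7.3049, which is the no-arbitrage price.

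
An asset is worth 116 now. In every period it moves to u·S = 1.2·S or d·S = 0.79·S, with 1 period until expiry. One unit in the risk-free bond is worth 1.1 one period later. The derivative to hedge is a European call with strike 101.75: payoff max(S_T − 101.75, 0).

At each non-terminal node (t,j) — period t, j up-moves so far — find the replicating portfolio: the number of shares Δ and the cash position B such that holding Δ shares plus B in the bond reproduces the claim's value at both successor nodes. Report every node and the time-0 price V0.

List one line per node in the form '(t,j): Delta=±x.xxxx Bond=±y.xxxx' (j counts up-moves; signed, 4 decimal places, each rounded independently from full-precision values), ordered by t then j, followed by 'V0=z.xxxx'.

Under the risk-neutral measure, an up-move has probability p* = (R−d)/(u−d) = 0.7561 and values discount at R = 1.1.
Terminal payoffs: V(1,0)=0.0000, V(1,1)=37.4500
(0,0): S=116.0000. Δ = (V_up−V_dn)/(S_up−S_dn) = (37.4500−0.0000)/(139.2000−91.6400) = 0.7874. V = [p*·37.4500 + (1−p*)·0.0000]/1.1 = 25.7417. B = V − Δ·S = -65.5998.
The time-0 hedge costs 25.7417, which is the no-arbitrage price.

(0,0): Delta=0.7874 Bond=-65.5998
V0=25.7417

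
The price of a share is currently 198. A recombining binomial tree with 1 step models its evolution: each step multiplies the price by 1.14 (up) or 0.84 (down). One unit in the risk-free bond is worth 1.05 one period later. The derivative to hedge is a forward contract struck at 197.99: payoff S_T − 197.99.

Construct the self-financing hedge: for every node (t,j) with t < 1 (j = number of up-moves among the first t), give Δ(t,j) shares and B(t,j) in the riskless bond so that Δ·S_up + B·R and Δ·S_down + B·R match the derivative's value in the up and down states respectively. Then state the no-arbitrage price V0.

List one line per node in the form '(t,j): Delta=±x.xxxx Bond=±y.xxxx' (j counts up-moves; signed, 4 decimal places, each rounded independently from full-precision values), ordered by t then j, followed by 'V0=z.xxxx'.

(0,0): Delta=1.0000 Bond=-188.5619
V0=9.4381

Risk-neutral probability p* = (R−d)/(u−d) = (1.05−0.84)/(1.14−0.84) = 0.7000.
At expiry t=1: V(1,0)=-31.6700, V(1,1)=27.7300
(0,0): S=198.0000. Δ = (V_up−V_dn)/(S_up−S_dn) = (27.7300−-31.6700)/(225.7200−166.3200) = 1.0000. V = [p*·27.7300 + (1−p*)·-31.6700]/1.05 = 9.4381. B = V − Δ·S = -188.5619.
Self-financing check: at every node Δ·S+B equals the discounted successor values.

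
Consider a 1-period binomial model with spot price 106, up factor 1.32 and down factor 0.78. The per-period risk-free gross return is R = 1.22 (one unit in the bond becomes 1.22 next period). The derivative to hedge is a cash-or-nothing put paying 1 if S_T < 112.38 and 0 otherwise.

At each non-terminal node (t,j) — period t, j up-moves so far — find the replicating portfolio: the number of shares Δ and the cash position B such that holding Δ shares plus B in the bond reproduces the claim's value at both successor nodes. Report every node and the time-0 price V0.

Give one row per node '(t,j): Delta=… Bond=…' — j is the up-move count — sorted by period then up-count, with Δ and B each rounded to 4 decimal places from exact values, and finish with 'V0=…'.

(0,0): Delta=-0.0175 Bond=2.0036
V0=0.1518

Under the risk-neutral measure, an up-move has probability p* = (R−d)/(u−d) = 0.8148 and values discount at R = 1.22.
Terminal values V(1,·): V(1,0)=1.0000, V(1,1)=0.0000
  t=0,j=0: stock 106.0000 → up 139.9200 (V=0.0000), down 82.6800 (V=1.0000). Price 0.1518; hedge Δ=-0.0175, bond B=2.0036.
Root portfolio cost Δ·106+B reproduces V0=0.1518.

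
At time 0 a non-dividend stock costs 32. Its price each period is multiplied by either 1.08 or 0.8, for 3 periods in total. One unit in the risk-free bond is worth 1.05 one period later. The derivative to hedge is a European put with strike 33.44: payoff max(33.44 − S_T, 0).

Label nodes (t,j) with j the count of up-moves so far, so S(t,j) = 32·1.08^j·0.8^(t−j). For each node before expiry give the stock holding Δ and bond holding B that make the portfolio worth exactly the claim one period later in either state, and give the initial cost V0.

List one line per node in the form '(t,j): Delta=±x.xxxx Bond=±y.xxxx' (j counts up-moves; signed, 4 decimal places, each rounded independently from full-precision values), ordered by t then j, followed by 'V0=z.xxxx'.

(0,0): Delta=-0.4455 Bond=15.3680
(1,0): Delta=-1.0000 Bond=30.3311
(1,1): Delta=-0.3962 Bond=14.4331
(2,0): Delta=-1.0000 Bond=31.8476
(2,1): Delta=-1.0000 Bond=31.8476
(2,2): Delta=-0.3426 Bond=13.1516
V0=1.1113

Under the risk-neutral measure, an up-move has probability p* = (R−d)/(u−d) = 0.8929 and values discount at R = 1.05.
Terminal payoffs: V(3,0)=17.0560, V(3,1)=11.3216, V(3,2)=3.5802, V(3,3)=0.0000
(2,0): S=20.4800. Δ = (V_up−V_dn)/(S_up−S_dn) = (11.3216−17.0560)/(22.1184−16.3840) = -1.0000. V = [p*·11.3216 + (1−p*)·17.0560]/1.05 = 11.3676. B = V − Δ·S = 31.8476.
(2,1): S=27.6480. Δ = (V_up−V_dn)/(S_up−S_dn) = (3.5802−11.3216)/(29.8598−22.1184) = -1.0000. V = [p*·3.5802 + (1−p*)·11.3216]/1.05 = 4.1996. B = V − Δ·S = 31.8476.
(2,2): S=37.3248. Δ = (V_up−V_dn)/(S_up−S_dn) = (0.0000−3.5802)/(40.3108−29.8598) = -0.3426. V = [p*·0.0000 + (1−p*)·3.5802]/1.05 = 0.3653. B = V − Δ·S = 13.1516.
(1,0): S=25.6000. Δ = (V_up−V_dn)/(S_up−S_dn) = (4.1996−11.3676)/(27.6480−20.4800) = -1.0000. V = [p*·4.1996 + (1−p*)·11.3676]/1.05 = 4.7311. B = V − Δ·S = 30.3311.
(1,1): S=34.5600. Δ = (V_up−V_dn)/(S_up−S_dn) = (0.3653−4.1996)/(37.3248−27.6480) = -0.3962. V = [p*·0.3653 + (1−p*)·4.1996]/1.05 = 0.7392. B = V − Δ·S = 14.4331.
(0,0): S=32.0000. Δ = (V_up−V_dn)/(S_up−S_dn) = (0.7392−4.7311)/(34.5600−25.6000) = -0.4455. V = [p*·0.7392 + (1−p*)·4.7311]/1.05 = 1.1113. B = V − Δ·S = 15.3680.
Root portfolio cost Δ·32+B reproduces V0=1.1113.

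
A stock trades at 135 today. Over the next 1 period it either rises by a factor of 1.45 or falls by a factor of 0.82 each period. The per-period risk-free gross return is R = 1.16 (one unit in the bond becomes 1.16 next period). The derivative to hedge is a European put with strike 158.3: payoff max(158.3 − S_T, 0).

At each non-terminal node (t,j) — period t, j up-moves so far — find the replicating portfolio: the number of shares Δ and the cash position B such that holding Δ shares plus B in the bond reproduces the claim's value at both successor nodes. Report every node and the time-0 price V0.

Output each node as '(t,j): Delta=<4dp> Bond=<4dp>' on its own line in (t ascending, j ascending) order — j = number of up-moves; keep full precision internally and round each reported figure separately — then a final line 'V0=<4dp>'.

(0,0): Delta=-0.5597 Bond=94.4444
V0=18.8889

Since d<R<u, set p* = (R−d)/(u−d) = 0.5397; price each node as the discounted p*-expectation of its children.
Terminal payoffs: V(1,0)=47.6000, V(1,1)=0.0000
(0,0): S=135.0000. Δ = (V_up−V_dn)/(S_up−S_dn) = (0.0000−47.6000)/(195.7500−110.7000) = -0.5597. V = [p*·0.0000 + (1−p*)·47.6000]/1.16 = 18.8889. B = V − Δ·S = 94.4444.
Each (Δ,B) replicates both successor values, so the strategy is self-financing and V0 is arbitrage-free.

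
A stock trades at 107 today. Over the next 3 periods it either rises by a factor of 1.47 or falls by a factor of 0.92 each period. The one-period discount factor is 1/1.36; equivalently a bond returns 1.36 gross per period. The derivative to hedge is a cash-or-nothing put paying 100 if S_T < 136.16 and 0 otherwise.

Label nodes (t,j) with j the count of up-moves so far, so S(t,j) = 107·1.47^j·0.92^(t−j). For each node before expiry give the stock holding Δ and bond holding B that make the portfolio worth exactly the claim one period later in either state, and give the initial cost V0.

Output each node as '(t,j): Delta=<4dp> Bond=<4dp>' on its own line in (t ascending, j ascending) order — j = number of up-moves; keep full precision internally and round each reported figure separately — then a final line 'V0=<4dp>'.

(0,0): Delta=-0.2940 Bond=35.5909
(1,0): Delta=-1.0865 Bond=126.4155
(1,1): Delta=-0.1700 Bond=28.9006
(2,0): Delta=0.0000 Bond=73.5294
(2,1): Delta=-1.2565 Bond=196.5241
(2,2): Delta=0.0000 Bond=0.0000
V0=4.1344

Risk-neutral probability p* = (R−d)/(u−d) = (1.36−0.92)/(1.47−0.92) = 0.8000.
Payoff layer (t=3): V(3,0)=100.0000, V(3,1)=100.0000, V(3,2)=0.0000, V(3,3)=0.0000
  t=2,j=0: stock 90.5648 → up 133.1303 (V=100.0000), down 83.3196 (V=100.0000). Price 73.5294; hedge Δ=0.0000, bond B=73.5294.
  t=2,j=1: stock 144.7068 → up 212.7190 (V=0.0000), down 133.1303 (V=100.0000). Price 14.7059; hedge Δ=-1.2565, bond B=196.5241.
  t=2,j=2: stock 231.2163 → up 339.8880 (V=0.0000), down 212.7190 (V=0.0000). Price 0.0000; hedge Δ=0.0000, bond B=0.0000.
  t=1,j=0: stock 98.4400 → up 144.7068 (V=14.7059), down 90.5648 (V=73.5294). Price 19.4637; hedge Δ=-1.0865, bond B=126.4155.
  t=1,j=1: stock 157.2900 → up 231.2163 (V=0.0000), down 144.7068 (V=14.7059). Price 2.1626; hedge Δ=-0.1700, bond B=28.9006.
  t=0,j=0: stock 107.0000 → up 157.2900 (V=2.1626), down 98.4400 (V=19.4637). Price 4.1344; hedge Δ=-0.2940, bond B=35.5909.
Each (Δ,B) replicates both successor values, so the strategy is self-financing and V0 is arbitrage-free.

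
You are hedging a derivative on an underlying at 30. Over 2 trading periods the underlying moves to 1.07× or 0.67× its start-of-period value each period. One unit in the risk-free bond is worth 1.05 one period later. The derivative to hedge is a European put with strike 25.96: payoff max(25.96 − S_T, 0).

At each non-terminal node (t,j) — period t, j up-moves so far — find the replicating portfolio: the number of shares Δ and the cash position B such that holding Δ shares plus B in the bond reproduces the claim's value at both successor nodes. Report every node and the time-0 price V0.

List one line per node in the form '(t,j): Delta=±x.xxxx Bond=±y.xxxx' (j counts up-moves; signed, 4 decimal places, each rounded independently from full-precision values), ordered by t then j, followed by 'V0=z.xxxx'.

(0,0): Delta=-0.3676 Bond=11.4414
(1,0): Delta=-1.0000 Bond=24.7238
(1,1): Delta=-0.3468 Bond=11.3445
V0=0.4120

Since d<R<u, set p* = (R−d)/(u−d) = 0.9500; price each node as the discounted p*-expectation of its children.
Terminal payoffs: V(2,0)=12.4930, V(2,1)=4.4530, V(2,2)=0.0000
Node (1,0) S=20.1000: V=(p*·4.4530+(1−p*)·12.4930)/1.05=4.6238; Δ=(4.4530−12.4930)/(21.5070−13.4670)=-1.0000; B=V−Δ·S=24.7238
Node (1,1) S=32.1000: V=(p*·0.0000+(1−p*)·4.4530)/1.05=0.2120; Δ=(0.0000−4.4530)/(34.3470−21.5070)=-0.3468; B=V−Δ·S=11.3445
Node (0,0) S=30.0000: V=(p*·0.2120+(1−p*)·4.6238)/1.05=0.4120; Δ=(0.2120−4.6238)/(32.1000−20.1000)=-0.3676; B=V−Δ·S=11.4414
Self-financing check: at every node Δ·S+B equals the discounted successor values.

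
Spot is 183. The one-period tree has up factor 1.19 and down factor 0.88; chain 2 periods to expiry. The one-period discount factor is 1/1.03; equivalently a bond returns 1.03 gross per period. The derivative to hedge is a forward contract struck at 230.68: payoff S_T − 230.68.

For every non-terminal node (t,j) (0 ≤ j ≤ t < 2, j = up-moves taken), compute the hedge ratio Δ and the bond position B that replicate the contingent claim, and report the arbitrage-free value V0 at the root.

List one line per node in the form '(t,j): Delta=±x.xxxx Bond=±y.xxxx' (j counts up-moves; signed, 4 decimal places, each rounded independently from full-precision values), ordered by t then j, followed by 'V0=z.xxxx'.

(0,0): Delta=1.0000 Bond=-217.4380
(1,0): Delta=1.0000 Bond=-223.9612
(1,1): Delta=1.0000 Bond=-223.9612
V0=-34.4380

Under the risk-neutral measure, an up-move has probability p* = (R−d)/(u−d) = 0.4839 and values discount at R = 1.03.
Terminal values V(2,·): V(2,0)=-88.9648, V(2,1)=-39.0424, V(2,2)=28.4663
(1,0): S=161.0400. Δ = (V_up−V_dn)/(S_up−S_dn) = (-39.0424−-88.9648)/(191.6376−141.7152) = 1.0000. V = [p*·-39.0424 + (1−p*)·-88.9648]/1.03 = -62.9212. B = V − Δ·S = -223.9612.
(1,1): S=217.7700. Δ = (V_up−V_dn)/(S_up−S_dn) = (28.4663−-39.0424)/(259.1463−191.6376) = 1.0000. V = [p*·28.4663 + (1−p*)·-39.0424]/1.03 = -6.1912. B = V − Δ·S = -223.9612.
(0,0): S=183.0000. Δ = (V_up−V_dn)/(S_up−S_dn) = (-6.1912−-62.9212)/(217.7700−161.0400) = 1.0000. V = [p*·-6.1912 + (1−p*)·-62.9212]/1.03 = -34.4380. B = V − Δ·S = -217.4380.
Each (Δ,B) replicates both successor values, so the strategy is self-financing and V0 is arbitrage-free.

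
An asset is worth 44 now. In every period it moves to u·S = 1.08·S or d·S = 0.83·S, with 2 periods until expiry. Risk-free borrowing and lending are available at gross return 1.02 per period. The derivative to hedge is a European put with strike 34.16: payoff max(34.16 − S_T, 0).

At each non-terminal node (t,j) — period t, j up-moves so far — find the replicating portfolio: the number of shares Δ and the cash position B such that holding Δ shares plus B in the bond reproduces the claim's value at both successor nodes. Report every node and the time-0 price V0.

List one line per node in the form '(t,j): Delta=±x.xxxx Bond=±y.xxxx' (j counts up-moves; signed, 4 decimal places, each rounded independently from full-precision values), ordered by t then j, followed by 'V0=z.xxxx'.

Risk-neutral probability p* = (R−d)/(u−d) = (1.02−0.83)/(1.08−0.83) = 0.7600.
Terminal values V(2,·): V(2,0)=3.8484, V(2,1)=0.0000, V(2,2)=0.0000
  t=1,j=0: stock 36.5200 → up 39.4416 (V=0.0000), down 30.3116 (V=3.8484). Price 0.9055; hedge Δ=-0.4215, bond B=16.2991.
  t=1,j=1: stock 47.5200 → up 51.3216 (V=0.0000), down 39.4416 (V=0.0000). Price 0.0000; hedge Δ=0.0000, bond B=0.0000.
  t=0,j=0: stock 44.0000 → up 47.5200 (V=0.0000), down 36.5200 (V=0.9055). Price 0.2131; hedge Δ=-0.0823, bond B=3.8351.
Self-financing check: at every node Δ·S+B equals the discounted successor values.

(0,0): Delta=-0.0823 Bond=3.8351
(1,0): Delta=-0.4215 Bond=16.2991
(1,1): Delta=0.0000 Bond=0.0000
V0=0.2131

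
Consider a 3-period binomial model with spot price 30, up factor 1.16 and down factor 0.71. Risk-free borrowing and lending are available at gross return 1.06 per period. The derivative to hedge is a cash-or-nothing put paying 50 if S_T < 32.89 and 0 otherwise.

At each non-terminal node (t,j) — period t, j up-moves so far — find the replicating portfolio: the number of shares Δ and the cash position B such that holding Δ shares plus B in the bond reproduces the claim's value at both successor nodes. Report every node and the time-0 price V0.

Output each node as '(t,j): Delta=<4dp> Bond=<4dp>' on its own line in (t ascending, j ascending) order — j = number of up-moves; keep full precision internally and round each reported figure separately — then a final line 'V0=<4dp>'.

(0,0): Delta=-1.9940 Bond=82.0500
(1,0): Delta=0.0000 Bond=44.4998
(1,1): Delta=-2.3428 Bond=99.1082
(2,0): Delta=0.0000 Bond=47.1698
(2,1): Delta=0.0000 Bond=47.1698
(2,2): Delta=-2.7525 Bond=121.5933
V0=22.2286

No-arbitrage ⇒ martingale measure with p* = (R−d)/(u−d) = 0.7778.
Payoff layer (t=3): V(3,0)=50.0000, V(3,1)=50.0000, V(3,2)=50.0000, V(3,3)=0.0000
(2,0): S=15.1230. Δ = (V_up−V_dn)/(S_up−S_dn) = (50.0000−50.0000)/(17.5427−10.7373) = 0.0000. V = [p*·50.0000 + (1−p*)·50.0000]/1.06 = 47.1698. B = V − Δ·S = 47.1698.
(2,1): S=24.7080. Δ = (V_up−V_dn)/(S_up−S_dn) = (50.0000−50.0000)/(28.6613−17.5427) = 0.0000. V = [p*·50.0000 + (1−p*)·50.0000]/1.06 = 47.1698. B = V − Δ·S = 47.1698.
(2,2): S=40.3680. Δ = (V_up−V_dn)/(S_up−S_dn) = (0.0000−50.0000)/(46.8269−28.6613) = -2.7525. V = [p*·0.0000 + (1−p*)·50.0000]/1.06 = 10.4822. B = V − Δ·S = 121.5933.
(1,0): S=21.3000. Δ = (V_up−V_dn)/(S_up−S_dn) = (47.1698−47.1698)/(24.7080−15.1230) = 0.0000. V = [p*·47.1698 + (1−p*)·47.1698]/1.06 = 44.4998. B = V − Δ·S = 44.4998.
(1,1): S=34.8000. Δ = (V_up−V_dn)/(S_up−S_dn) = (10.4822−47.1698)/(40.3680−24.7080) = -2.3428. V = [p*·10.4822 + (1−p*)·47.1698]/1.06 = 17.5802. B = V − Δ·S = 99.1082.
(0,0): S=30.0000. Δ = (V_up−V_dn)/(S_up−S_dn) = (17.5802−44.4998)/(34.8000−21.3000) = -1.9940. V = [p*·17.5802 + (1−p*)·44.4998]/1.06 = 22.2286. B = V − Δ·S = 82.0500.
Root portfolio cost Δ·30+B reproduces V0=22.2286.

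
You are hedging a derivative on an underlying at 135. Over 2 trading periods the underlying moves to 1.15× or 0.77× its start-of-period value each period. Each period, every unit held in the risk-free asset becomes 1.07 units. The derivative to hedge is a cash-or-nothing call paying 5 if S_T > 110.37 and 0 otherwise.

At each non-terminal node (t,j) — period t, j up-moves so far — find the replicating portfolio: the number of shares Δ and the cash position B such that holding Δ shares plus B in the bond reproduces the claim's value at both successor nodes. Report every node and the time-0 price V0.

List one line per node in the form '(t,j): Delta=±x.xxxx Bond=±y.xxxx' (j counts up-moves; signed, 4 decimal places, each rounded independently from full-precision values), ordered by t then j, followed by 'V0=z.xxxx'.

(0,0): Delta=0.0192 Bond=1.5848
(1,0): Delta=0.1266 Bond=-9.4688
(1,1): Delta=0.0000 Bond=4.6729
V0=4.1736

Since d<R<u, set p* = (R−d)/(u−d) = 0.7895; price each node as the discounted p*-expectation of its children.
Payoff layer (t=2): V(2,0)=0.0000, V(2,1)=5.0000, V(2,2)=5.0000
  t=1,j=0: stock 103.9500 → up 119.5425 (V=5.0000), down 80.0415 (V=0.0000). Price 3.6891; hedge Δ=0.1266, bond B=-9.4688.
  t=1,j=1: stock 155.2500 → up 178.5375 (V=5.0000), down 119.5425 (V=5.0000). Price 4.6729; hedge Δ=0.0000, bond B=4.6729.
  t=0,j=0: stock 135.0000 → up 155.2500 (V=4.6729), down 103.9500 (V=3.6891). Price 4.1736; hedge Δ=0.0192, bond B=1.5848.
Each (Δ,B) replicates both successor values, so the strategy is self-financing and V0 is arbitrage-free.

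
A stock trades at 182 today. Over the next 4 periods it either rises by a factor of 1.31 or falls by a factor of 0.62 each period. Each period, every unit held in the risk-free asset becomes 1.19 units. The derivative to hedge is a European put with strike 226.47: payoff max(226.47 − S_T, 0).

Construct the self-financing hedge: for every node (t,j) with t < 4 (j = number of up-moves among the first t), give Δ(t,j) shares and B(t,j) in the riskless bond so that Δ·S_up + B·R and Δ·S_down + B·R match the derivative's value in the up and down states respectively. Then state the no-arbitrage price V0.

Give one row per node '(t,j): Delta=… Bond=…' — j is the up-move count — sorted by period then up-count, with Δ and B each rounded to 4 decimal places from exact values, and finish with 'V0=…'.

(0,0): Delta=-0.2022 Bond=44.9285
(1,0): Delta=-0.8316 Bond=124.4918
(1,1): Delta=-0.1395 Bond=38.5119
(2,0): Delta=-1.0000 Bond=159.9251
(2,1): Delta=-0.8148 Bond=145.6652
(2,2): Delta=-0.0722 Bond=24.8110
(3,0): Delta=-1.0000 Bond=190.3109
(3,1): Delta=-1.0000 Bond=190.3109
(3,2): Delta=-0.7964 Bond=169.7692
(3,3): Delta=0.0000 Bond=0.0000
V0=8.1329

No-arbitrage ⇒ martingale measure with p* = (R−d)/(u−d) = 0.8261.
Payoff layer (t=4): V(4,0)=199.5771, V(4,1)=169.6478, V(4,2)=106.4103, V(4,3)=0.0000, V(4,4)=0.0000
Node (3,0) S=43.3757: V=(p*·169.6478+(1−p*)·199.5771)/1.19=146.9352; Δ=(169.6478−199.5771)/(56.8222−26.8929)=-1.0000; B=V−Δ·S=190.3109
Node (3,1) S=91.6486: V=(p*·106.4103+(1−p*)·169.6478)/1.19=98.6623; Δ=(106.4103−169.6478)/(120.0597−56.8222)=-1.0000; B=V−Δ·S=190.3109
Node (3,2) S=193.6447: V=(p*·0.0000+(1−p*)·106.4103)/1.19=15.5514; Δ=(0.0000−106.4103)/(253.6746−120.0597)=-0.7964; B=V−Δ·S=169.7692
Node (3,3) S=409.1526: V=(p*·0.0000+(1−p*)·0.0000)/1.19=0.0000; Δ=(0.0000−0.0000)/(535.9899−253.6746)=0.0000; B=V−Δ·S=0.0000
Node (2,0) S=69.9608: V=(p*·98.6623+(1−p*)·146.9352)/1.19=89.9643; Δ=(98.6623−146.9352)/(91.6486−43.3757)=-1.0000; B=V−Δ·S=159.9251
Node (2,1) S=147.8204: V=(p*·15.5514+(1−p*)·98.6623)/1.19=25.2147; Δ=(15.5514−98.6623)/(193.6447−91.6486)=-0.8148; B=V−Δ·S=145.6652
Node (2,2) S=312.3302: V=(p*·0.0000+(1−p*)·15.5514)/1.19=2.2728; Δ=(0.0000−15.5514)/(409.1526−193.6447)=-0.0722; B=V−Δ·S=24.8110
Node (1,0) S=112.8400: V=(p*·25.2147+(1−p*)·89.9643)/1.19=30.6517; Δ=(25.2147−89.9643)/(147.8204−69.9608)=-0.8316; B=V−Δ·S=124.4918
Node (1,1) S=238.4200: V=(p*·2.2728+(1−p*)·25.2147)/1.19=5.2627; Δ=(2.2728−25.2147)/(312.3302−147.8204)=-0.1395; B=V−Δ·S=38.5119
Node (0,0) S=182.0000: V=(p*·5.2627+(1−p*)·30.6517)/1.19=8.1329; Δ=(5.2627−30.6517)/(238.4200−112.8400)=-0.2022; B=V−Δ·S=44.9285
Each (Δ,B) replicates both successor values, so the strategy is self-financing and V0 is arbitrage-free.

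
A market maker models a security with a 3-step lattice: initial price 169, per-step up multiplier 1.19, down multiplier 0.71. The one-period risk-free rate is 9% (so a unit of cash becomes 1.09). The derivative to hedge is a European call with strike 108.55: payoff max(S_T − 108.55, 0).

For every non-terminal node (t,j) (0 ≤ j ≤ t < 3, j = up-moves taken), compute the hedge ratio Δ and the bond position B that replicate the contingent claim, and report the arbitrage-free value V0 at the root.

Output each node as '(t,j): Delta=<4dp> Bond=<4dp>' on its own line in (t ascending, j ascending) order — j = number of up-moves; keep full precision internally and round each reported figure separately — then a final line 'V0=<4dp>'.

(0,0): Delta=0.9570 Bond=-75.6545
(1,0): Delta=0.7739 Bond=-60.4849
(1,1): Delta=0.9858 Bond=-88.2472
(2,0): Delta=0.0000 Bond=0.0000
(2,1): Delta=0.8954 Bond=-83.2782
(2,2): Delta=1.0000 Bond=-99.5872
V0=86.0858

The replicating-portfolio and risk-neutral prices coincide; use p* = (1.09−0.71)/(1.19−0.71) = 0.7917 for the latter.
Payoff layer (t=3): V(3,0)=0.0000, V(3,1)=0.0000, V(3,2)=61.3678, V(3,3)=176.2419
Node (2,0) S=85.1929: V=(p*·0.0000+(1−p*)·0.0000)/1.09=0.0000; Δ=(0.0000−0.0000)/(101.3796−60.4870)=0.0000; B=V−Δ·S=0.0000
Node (2,1) S=142.7881: V=(p*·61.3678+(1−p*)·0.0000)/1.09=44.5714; Δ=(61.3678−0.0000)/(169.9178−101.3796)=0.8954; B=V−Δ·S=-83.2782
Node (2,2) S=239.3209: V=(p*·176.2419+(1−p*)·61.3678)/1.09=139.7337; Δ=(176.2419−61.3678)/(284.7919−169.9178)=1.0000; B=V−Δ·S=-99.5872
Node (1,0) S=119.9900: V=(p*·44.5714+(1−p*)·0.0000)/1.09=32.3722; Δ=(44.5714−0.0000)/(142.7881−85.1929)=0.7739; B=V−Δ·S=-60.4849
Node (1,1) S=201.1100: V=(p*·139.7337+(1−p*)·44.5714)/1.09=110.0076; Δ=(139.7337−44.5714)/(239.3209−142.7881)=0.9858; B=V−Δ·S=-88.2472
Node (0,0) S=169.0000: V=(p*·110.0076+(1−p*)·32.3722)/1.09=86.0858; Δ=(110.0076−32.3722)/(201.1100−119.9900)=0.9570; B=V−Δ·S=-75.6545
The time-0 hedge costs 86.0858, which is the no-arbitrage price.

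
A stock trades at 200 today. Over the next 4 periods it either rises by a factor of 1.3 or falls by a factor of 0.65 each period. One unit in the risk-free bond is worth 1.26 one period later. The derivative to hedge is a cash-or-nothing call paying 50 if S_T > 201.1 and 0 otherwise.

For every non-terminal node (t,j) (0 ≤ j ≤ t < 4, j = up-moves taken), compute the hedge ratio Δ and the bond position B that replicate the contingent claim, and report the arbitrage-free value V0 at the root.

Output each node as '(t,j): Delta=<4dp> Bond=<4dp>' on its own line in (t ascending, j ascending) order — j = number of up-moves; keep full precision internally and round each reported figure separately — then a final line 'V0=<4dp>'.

Since d<R<u, set p* = (R−d)/(u−d) = 0.9385; price each node as the discounted p*-expectation of its children.
Payoff layer (t=4): V(4,0)=0.0000, V(4,1)=0.0000, V(4,2)=0.0000, V(4,3)=50.0000, V(4,4)=50.0000
  t=3,j=0: stock 54.9250 → up 71.4025 (V=0.0000), down 35.7013 (V=0.0000). Price 0.0000; hedge Δ=0.0000, bond B=0.0000.
  t=3,j=1: stock 109.8500 → up 142.8050 (V=0.0000), down 71.4025 (V=0.0000). Price 0.0000; hedge Δ=0.0000, bond B=0.0000.
  t=3,j=2: stock 219.7000 → up 285.6100 (V=50.0000), down 142.8050 (V=0.0000). Price 37.2405; hedge Δ=0.3501, bond B=-39.6825.
  t=3,j=3: stock 439.4000 → up 571.2200 (V=50.0000), down 285.6100 (V=50.0000). Price 39.6825; hedge Δ=0.0000, bond B=39.6825.
  t=2,j=0: stock 84.5000 → up 109.8500 (V=0.0000), down 54.9250 (V=0.0000). Price 0.0000; hedge Δ=0.0000, bond B=0.0000.
  t=2,j=1: stock 169.0000 → up 219.7000 (V=37.2405), down 109.8500 (V=0.0000). Price 27.7372; hedge Δ=0.3390, bond B=-29.5560.
  t=2,j=2: stock 338.0000 → up 439.4000 (V=39.6825), down 219.7000 (V=37.2405). Price 31.3748; hedge Δ=0.0111, bond B=27.6179.
  t=1,j=0: stock 130.0000 → up 169.0000 (V=27.7372), down 84.5000 (V=0.0000). Price 20.6589; hedge Δ=0.3283, bond B=-22.0136.
  t=1,j=1: stock 260.0000 → up 338.0000 (V=31.3748), down 169.0000 (V=27.7372). Price 24.7230; hedge Δ=0.0215, bond B=19.1266.
  t=0,j=0: stock 200.0000 → up 260.0000 (V=24.7230), down 130.0000 (V=20.6589). Price 19.4229; hedge Δ=0.0313, bond B=13.1705.
Root portfolio cost Δ·200+B reproduces V0=19.4229.

(0,0): Delta=0.0313 Bond=13.1705
(1,0): Delta=0.3283 Bond=-22.0136
(1,1): Delta=0.0215 Bond=19.1266
(2,0): Delta=0.0000 Bond=0.0000
(2,1): Delta=0.3390 Bond=-29.5560
(2,2): Delta=0.0111 Bond=27.6179
(3,0): Delta=0.0000 Bond=0.0000
(3,1): Delta=0.0000 Bond=0.0000
(3,2): Delta=0.3501 Bond=-39.6825
(3,3): Delta=0.0000 Bond=39.6825
V0=19.4229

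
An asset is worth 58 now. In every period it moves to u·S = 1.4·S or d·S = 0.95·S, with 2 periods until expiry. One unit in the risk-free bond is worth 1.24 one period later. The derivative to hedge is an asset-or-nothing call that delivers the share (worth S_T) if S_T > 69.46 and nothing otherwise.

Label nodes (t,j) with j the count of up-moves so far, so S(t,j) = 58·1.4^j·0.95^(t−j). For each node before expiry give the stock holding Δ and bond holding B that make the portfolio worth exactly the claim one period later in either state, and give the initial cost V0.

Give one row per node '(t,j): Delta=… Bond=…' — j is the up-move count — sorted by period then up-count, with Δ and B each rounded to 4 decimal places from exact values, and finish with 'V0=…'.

(0,0): Delta=1.5751 Bond=-37.6578
(1,0): Delta=3.1111 Bond=-131.3315
(1,1): Delta=1.0000 Bond=0.0000
V0=53.6963

Risk-neutral probability p* = (R−d)/(u−d) = (1.24−0.95)/(1.4−0.95) = 0.6444.
Terminal payoffs: V(2,0)=0.0000, V(2,1)=77.1400, V(2,2)=113.6800
(1,0): S=55.1000. Δ = (V_up−V_dn)/(S_up−S_dn) = (77.1400−0.0000)/(77.1400−52.3450) = 3.1111. V = [p*·77.1400 + (1−p*)·0.0000]/1.24 = 40.0907. B = V − Δ·S = -131.3315.
(1,1): S=81.2000. Δ = (V_up−V_dn)/(S_up−S_dn) = (113.6800−77.1400)/(113.6800−77.1400) = 1.0000. V = [p*·113.6800 + (1−p*)·77.1400]/1.24 = 81.2000. B = V − Δ·S = 0.0000.
(0,0): S=58.0000. Δ = (V_up−V_dn)/(S_up−S_dn) = (81.2000−40.0907)/(81.2000−55.1000) = 1.5751. V = [p*·81.2000 + (1−p*)·40.0907]/1.24 = 53.6963. B = V − Δ·S = -37.6578.
The time-0 hedge costs 53.6963, which is the no-arbitrage price.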